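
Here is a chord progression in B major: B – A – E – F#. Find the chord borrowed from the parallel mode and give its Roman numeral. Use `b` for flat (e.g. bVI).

bVII

The diatonic triads in B major are B, C#m, D#m, E, F#, G#m, A#dim. Of the given chords, B, E and F# are diatonic. A (A–C#–E) is not: scale degree 7 in B major carries A#dim (vii°). In B minor the chord on that degree is A, so here it functions as bVII, borrowed from the parallel minor.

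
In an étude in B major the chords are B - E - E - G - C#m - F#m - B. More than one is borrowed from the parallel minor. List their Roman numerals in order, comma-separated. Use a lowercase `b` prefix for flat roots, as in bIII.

bVI, v

B major has the diatonic set B, C#m, D#m, E, F#, G#m, A#dim. B, E and C#m are all diatonic. G (G–B–D) doesn't fit — on degree 6 B major would have G#m (vi). G is the degree-6 chord of B minor, so it is the borrowed bVI. F#m (F#–A–C#) is not: scale degree 5 in B major carries F# (V). In B minor the chord on that degree is F#m, so here it functions as v, borrowed from the parallel minor.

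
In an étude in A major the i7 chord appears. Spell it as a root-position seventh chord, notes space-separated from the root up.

The root, A, is scale degree 1 — the same note in A major and A minor; only the chord quality changes. Stacking thirds in A minor on A gives A–C–E–G.

A C E G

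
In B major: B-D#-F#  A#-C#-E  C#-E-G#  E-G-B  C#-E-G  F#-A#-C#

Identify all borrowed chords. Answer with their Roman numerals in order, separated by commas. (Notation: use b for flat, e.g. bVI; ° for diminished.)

In B major the diatonic chords are B, C#m, D#m, E, F#, G#m, A#dim. B–D#–F# = B, A#–C#–E = A#dim, C#–E–G# = C#m and F#–A#–C# = F# are all diatonic. E–G–B is not: scale degree 4 in B major carries E (IV). In B minor the chord on that degree is Em, so here it functions as iv, borrowed from the parallel minor. C#–E–G is not: scale degree 2 in B major carries C#m (ii). In B minor the chord on that degree is C#dim, so here it functions as ii°, borrowed from the parallel minor.

iv, ii°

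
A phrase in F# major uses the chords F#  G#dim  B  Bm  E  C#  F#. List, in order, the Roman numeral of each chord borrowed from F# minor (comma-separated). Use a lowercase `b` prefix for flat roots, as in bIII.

ii°, iv, bVII

In F# major the diatonic chords are F#, G#m, A#m, B, C#, D#m, E#dim. F#, B and C# are all diatonic. G#dim (G#–B–D) is not: scale degree 2 in F# major carries G#m (ii). In F# minor the chord on that degree is G#dim, so here it functions as ii°, borrowed from the parallel minor. Bm (B–D–F#) doesn't fit — on degree 4 F# major would have B (IV). Bm is the degree-4 chord of F# minor, so it is the borrowed iv. But E (E–G#–B) is foreign: the diatonic vii° on degree 7 is E#dim, whereas E comes from F# minor. It is labeled bVII.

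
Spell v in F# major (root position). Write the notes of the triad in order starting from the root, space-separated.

C# E G#

v is built on scale degree 5, which is C# in both F# major and its parallel. Building the minor chord from the parallel minor on C#: C#–E–G#.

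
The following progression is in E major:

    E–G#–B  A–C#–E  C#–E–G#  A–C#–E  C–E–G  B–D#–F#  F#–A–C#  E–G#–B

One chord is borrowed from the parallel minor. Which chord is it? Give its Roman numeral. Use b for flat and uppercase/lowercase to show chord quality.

bVI

In E major the diatonic chords are E, F#m, G#m, A, B, C#m, D#dim. E–G#–B = E, A–C#–E = A, C#–E–G# = C#m, B–D#–F# = B and F#–A–C# = F#m all belong to that set. But C–E–G is foreign: the diatonic vi on degree 6 is C#m, whereas C comes from E minor. It is labeled bVI.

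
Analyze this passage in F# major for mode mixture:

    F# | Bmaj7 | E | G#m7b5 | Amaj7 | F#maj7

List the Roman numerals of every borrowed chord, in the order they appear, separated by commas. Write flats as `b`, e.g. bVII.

In F# major the diatonic chords are F#, G#m, A#m, B, C#, D#m, E#dim. Of the given chords, F#, Bmaj7 and F#maj7 are diatonic. E (E–G#–B) doesn't fit — on degree 7 F# major would have E#dim (vii°). E is the degree-7 chord of F# minor, so it is the borrowed bVII. But G#m7b5 (G#–B–D–F#) is foreign: the diatonic ii on degree 2 is G#m, whereas G#m7b5 comes from F# minor. It is labeled iiø7. Amaj7 (A–C#–E–G#) is not: scale degree 3 in F# major carries A#m (iii). In F# minor the chord on that degree is Amaj7, so here it functions as bIIImaj7, borrowed from the parallel minor.

bVII, iiø7, bIIImaj7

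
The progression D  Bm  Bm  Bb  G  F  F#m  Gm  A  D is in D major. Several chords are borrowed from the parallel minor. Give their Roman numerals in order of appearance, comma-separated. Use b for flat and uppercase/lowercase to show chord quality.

bVI, bIII, iv

In D major the diatonic chords are D, Em, F#m, G, A, Bm, C#dim. Of the given chords, D, Bm, G, F#m and A are diatonic. Bb (Bb–D–F) is not: scale degree 6 in D major carries Bm (vi). In D minor the chord on that degree is Bb, so here it functions as bVI, borrowed from the parallel minor. F (F–A–C) is not: scale degree 3 in D major carries F#m (iii). In D minor the chord on that degree is F, so here it functions as bIII, borrowed from the parallel minor. Gm (G–Bb–D) is not: scale degree 4 in D major carries G (IV). In D minor the chord on that degree is Gm, so here it functions as iv, borrowed from the parallel minor.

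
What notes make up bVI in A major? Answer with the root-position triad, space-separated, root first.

F A C

bVI is built on the lowered scale degree 6. In A major degree 6 is F#; lowered it becomes F. In A minor the chord on F is F–A–C.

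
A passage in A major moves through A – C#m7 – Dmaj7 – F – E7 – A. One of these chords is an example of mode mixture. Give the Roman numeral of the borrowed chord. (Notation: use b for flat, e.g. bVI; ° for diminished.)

bVI

A major has the diatonic set A, Bm, C#m, D, E, F#m, G#dim. A, C#m7, Dmaj7 and E7 are all diatonic. F (F–A–C) doesn't fit — on degree 6 A major would have F#m (vi). F is the degree-6 chord of A minor, so it is the borrowed bVI.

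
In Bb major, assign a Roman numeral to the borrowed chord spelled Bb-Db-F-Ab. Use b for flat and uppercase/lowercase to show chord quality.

i7

Bb is scale degree 1 in Bb major. The diatonic chord on degree 1 would be Bb (I), but Bb–Db–F–Ab is the minor-seventh chord from Bb minor. As a borrowed chord it is labeled i7.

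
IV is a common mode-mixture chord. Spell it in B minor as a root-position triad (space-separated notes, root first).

E G# B

IV is built on scale degree 4, which is E in both B minor and its parallel. Stacking thirds in B major on E gives E–G#–B.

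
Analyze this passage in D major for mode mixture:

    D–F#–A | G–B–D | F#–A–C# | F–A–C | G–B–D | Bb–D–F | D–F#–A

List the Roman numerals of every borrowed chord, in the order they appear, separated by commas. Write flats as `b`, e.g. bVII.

bIII, bVI

In D major the diatonic chords are D, Em, F#m, G, A, Bm, C#dim. D–F#–A = D, G–B–D = G and F#–A–C# = F#m are all diatonic. F–A–C is not: scale degree 3 in D major carries F#m (iii). In D minor the chord on that degree is F, so here it functions as bIII, borrowed from the parallel minor. But Bb–D–F is foreign: the diatonic vi on degree 6 is Bm, whereas Bb comes from D minor. It is labeled bVI.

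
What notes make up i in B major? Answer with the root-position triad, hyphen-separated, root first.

The root, B, is scale degree 1 — the same note in B major and B minor; only the chord quality changes. Building the minor chord from the parallel minor on B: B–D–F#.

B-D-F#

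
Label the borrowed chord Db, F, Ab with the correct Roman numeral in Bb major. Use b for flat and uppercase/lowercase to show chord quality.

bIII

Db is the lowered form of scale degree 3 in Bb major (the diatonic degree 3 is D). Db–F–Ab is a major chord — the form found in Bb minor, not the diatonic iii (Dm). Borrowed into Bb major it is written bIII.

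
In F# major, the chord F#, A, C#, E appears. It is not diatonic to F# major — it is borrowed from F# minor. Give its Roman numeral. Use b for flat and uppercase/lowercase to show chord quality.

i7

The root F# is the diatonic 1st degree of F# major; the borrowing shows in the chord quality. F#–A–C#–E is a minor-seventh chord — the form found in F# minor, not the diatonic I (F#). Borrowed into F# major it is written i7.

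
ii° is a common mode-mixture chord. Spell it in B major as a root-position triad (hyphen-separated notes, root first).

ii° is built on scale degree 2, which is C# in both B major and its parallel. Building the diminished chord from the parallel minor on C#: C#–E–G.

C#-E-G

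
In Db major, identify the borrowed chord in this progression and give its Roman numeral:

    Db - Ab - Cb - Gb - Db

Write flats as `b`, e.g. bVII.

The diatonic triads in Db major are Db, Ebm, Fm, Gb, Ab, Bbm, Cdim. Db, Ab and Gb all belong to that set. Cb (Cb–Eb–Gb) doesn't fit — on degree 7 Db major would have Cdim (vii°). Cb is the degree-7 chord of Db minor, so it is the borrowed bVII.

bVII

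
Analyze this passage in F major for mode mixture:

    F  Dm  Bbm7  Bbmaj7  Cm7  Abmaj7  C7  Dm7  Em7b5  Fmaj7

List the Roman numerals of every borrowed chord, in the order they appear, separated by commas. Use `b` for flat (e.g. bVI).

F major has the diatonic set F, Gm, Am, Bb, C, Dm, Edim. Of the given chords, F, Dm, Bbmaj7, C7, Dm7, Em7b5 and Fmaj7 are diatonic. Bbm7 (Bb–Db–F–Ab) doesn't fit — on degree 4 F major would have Bb (IV). Bbm7 is the degree-4 chord of F minor, so it is the borrowed iv7. Cm7 (C–Eb–G–Bb) is not: scale degree 5 in F major carries C (V). In F minor the chord on that degree is Cm7, so here it functions as v7, borrowed from the parallel minor. Abmaj7 (Ab–C–Eb–G) doesn't fit — on degree 3 F major would have Am (iii). Abmaj7 is the degree-3 chord of F minor, so it is the borrowed bIIImaj7.

iv7, v7, bIIImaj7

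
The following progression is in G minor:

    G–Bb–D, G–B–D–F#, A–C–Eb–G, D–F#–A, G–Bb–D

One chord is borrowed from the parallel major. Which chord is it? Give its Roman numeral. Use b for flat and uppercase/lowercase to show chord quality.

Imaj7

G minor has the diatonic set Gm, Adim, Bb, Cm, D, Eb, F (with V from harmonic minor). Of the given chords, G–Bb–D = Gm, A–C–Eb–G = Am7b5 and D–F#–A = D are diatonic. G–B–D–F# doesn't fit — on degree 1 G minor would have Gm (i). Gmaj7 is the degree-1 chord of G major, so it is the borrowed Imaj7.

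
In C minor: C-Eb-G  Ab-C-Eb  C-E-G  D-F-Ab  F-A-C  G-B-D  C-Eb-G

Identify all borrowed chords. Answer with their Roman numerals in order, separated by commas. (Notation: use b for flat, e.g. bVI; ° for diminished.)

I, IV

C minor has the diatonic set Cm, Ddim, Eb, Fm, G, Ab, Bb (with V from harmonic minor). Of the given chords, C–Eb–G = Cm, Ab–C–Eb = Ab, D–F–Ab = Ddim and G–B–D = G are diatonic. C–E–G doesn't fit — on degree 1 C minor would have Cm (i). C is the degree-1 chord of C major, so it is the borrowed I. F–A–C is not: scale degree 4 in C minor carries Fm (iv). In C major the chord on that degree is F, so here it functions as IV, borrowed from the parallel major.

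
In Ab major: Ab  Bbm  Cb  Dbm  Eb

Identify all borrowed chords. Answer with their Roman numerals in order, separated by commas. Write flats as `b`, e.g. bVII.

In Ab major the diatonic chords are Ab, Bbm, Cm, Db, Eb, Fm, Gdim. Ab, Bbm and Eb are all diatonic. But Cb (Cb–Eb–Gb) is foreign: the diatonic iii on degree 3 is Cm, whereas Cb comes from Ab minor. It is labeled bIII. But Dbm (Db–Fb–Ab) is foreign: the diatonic IV on degree 4 is Db, whereas Dbm comes from Ab minor. It is labeled iv.

bIII, iv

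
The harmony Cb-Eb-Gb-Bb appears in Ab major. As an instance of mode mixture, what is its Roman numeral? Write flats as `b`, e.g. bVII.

Cb is the lowered form of scale degree 3 in Ab major (the diatonic degree 3 is C). The diatonic chord on degree 3 would be Cm (iii), but Cb–Eb–Gb–Bb is the major-seventh chord from Ab minor. As a borrowed chord it is labeled bIIImaj7.

bIIImaj7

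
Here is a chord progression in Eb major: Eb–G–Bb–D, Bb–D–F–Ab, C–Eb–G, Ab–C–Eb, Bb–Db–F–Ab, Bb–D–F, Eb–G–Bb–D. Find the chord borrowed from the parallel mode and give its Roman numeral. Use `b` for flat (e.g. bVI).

In Eb major the diatonic chords are Eb, Fm, Gm, Ab, Bb, Cm, Ddim. Eb–G–Bb–D = Ebmaj7, Bb–D–F–Ab = Bb7, C–Eb–G = Cm, Ab–C–Eb = Ab and Bb–D–F = Bb are all diatonic. But Bb–Db–F–Ab is foreign: the diatonic V on degree 5 is Bb, whereas Bbm7 comes from Eb minor. It is labeled v7.

v7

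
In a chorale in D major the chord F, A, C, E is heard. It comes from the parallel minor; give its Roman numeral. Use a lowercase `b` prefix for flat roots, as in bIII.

bIIImaj7

In D major scale degree 3 is F#; F is its lowered form, from D minor. The diatonic chord on degree 3 would be F#m (iii), but F–A–C–E is the major-seventh chord from D minor. As a borrowed chord it is labeled bIIImaj7.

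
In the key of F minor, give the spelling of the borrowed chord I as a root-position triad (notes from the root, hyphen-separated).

F-A-C

I is built on scale degree 1, which is F in both F minor and its parallel. In F major the chord on F is F–A–C.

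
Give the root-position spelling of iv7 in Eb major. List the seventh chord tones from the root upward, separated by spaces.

Ab Cb Eb Gb

iv7 is built on scale degree 4, which is Ab in both Eb major and its parallel. Stacking thirds in Eb minor on Ab gives Ab–Cb–Eb–Gb.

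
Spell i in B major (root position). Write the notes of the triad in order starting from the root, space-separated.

B D F#

The root, B, is scale degree 1 — the same note in B major and B minor; only the chord quality changes. Building the minor chord from the parallel minor on B: B–D–F#.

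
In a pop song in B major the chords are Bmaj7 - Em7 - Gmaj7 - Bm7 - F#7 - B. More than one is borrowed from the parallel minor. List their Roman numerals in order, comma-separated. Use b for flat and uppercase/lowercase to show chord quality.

iv7, bVImaj7, i7

The diatonic triads in B major are B, C#m, D#m, E, F#, G#m, A#dim. Bmaj7, F#7 and B are all diatonic. Em7 (E–G–B–D) is not: scale degree 4 in B major carries E (IV). In B minor the chord on that degree is Em7, so here it functions as iv7, borrowed from the parallel minor. Gmaj7 (G–B–D–F#) doesn't fit — on degree 6 B major would have G#m (vi). Gmaj7 is the degree-6 chord of B minor, so it is the borrowed bVImaj7. But Bm7 (B–D–F#–A) is foreign: the diatonic I on degree 1 is B, whereas Bm7 comes from B minor. It is labeled i7.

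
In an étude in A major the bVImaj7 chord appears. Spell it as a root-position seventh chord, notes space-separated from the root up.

bVImaj7 is built on the lowered scale degree 6. In A major degree 6 is F#; lowered it becomes F. Building the major-seventh chord from the parallel minor on F: F–A–C–E.

F A C E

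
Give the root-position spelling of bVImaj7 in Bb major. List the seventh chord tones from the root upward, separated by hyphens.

Scale degree 6 in Bb major is G. bVImaj7 uses the lowered form, Gb, taken from Bb minor. Stacking thirds in Bb minor on Gb gives Gb–Bb–Db–F.

Gb-Bb-Db-F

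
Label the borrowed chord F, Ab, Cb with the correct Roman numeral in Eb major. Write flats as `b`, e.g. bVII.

F is scale degree 2 in Eb major. Diatonically Eb major has Fm (ii) on that degree; F–Ab–Cb is instead the diminished chord native to Eb minor, so it takes the label ii°.

ii°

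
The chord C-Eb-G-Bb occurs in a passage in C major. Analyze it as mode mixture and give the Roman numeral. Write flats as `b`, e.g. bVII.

The root C is the diatonic 1st degree of C major; the borrowing shows in the chord quality. The diatonic chord on degree 1 would be C (I), but C–Eb–G–Bb is the minor-seventh chord from C minor. As a borrowed chord it is labeled i7.

i7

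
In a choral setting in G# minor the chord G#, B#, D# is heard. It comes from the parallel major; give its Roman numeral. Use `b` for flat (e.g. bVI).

The root G# is the diatonic 1st degree of G# minor; the borrowing shows in the chord quality. Diatonically G# minor has G#m (i) on that degree; G#–B#–D# is instead the major chord native to G# major, so it takes the label I.

I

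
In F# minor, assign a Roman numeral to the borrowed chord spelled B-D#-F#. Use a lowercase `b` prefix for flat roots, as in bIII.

The root B is the diatonic 4th degree of F# minor; the borrowing shows in the chord quality. B–D#–F# is a major chord — the form found in F# major, not the diatonic iv (Bm). Borrowed into F# minor it is written IV.

IV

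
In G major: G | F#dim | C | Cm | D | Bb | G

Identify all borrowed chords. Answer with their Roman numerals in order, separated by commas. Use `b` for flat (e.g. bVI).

G major has the diatonic set G, Am, Bm, C, D, Em, F#dim. Of the given chords, G, F#dim, C and D are diatonic. Cm (C–Eb–G) is not: scale degree 4 in G major carries C (IV). In G minor the chord on that degree is Cm, so here it functions as iv, borrowed from the parallel minor. But Bb (Bb–D–F) is foreign: the diatonic iii on degree 3 is Bm, whereas Bb comes from G minor. It is labeled bIII.

iv, bIII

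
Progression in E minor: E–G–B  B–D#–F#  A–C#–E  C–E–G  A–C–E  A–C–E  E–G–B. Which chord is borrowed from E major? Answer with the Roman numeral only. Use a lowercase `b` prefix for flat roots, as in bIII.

IV

E minor has the diatonic set Em, F#dim, G, Am, B, C, D (with V from harmonic minor). E–G–B = Em, B–D#–F# = B, C–E–G = C and A–C–E = Am all belong to that set. A–C#–E is not: scale degree 4 in E minor carries Am (iv). In E major the chord on that degree is A, so here it functions as IV, borrowed from the parallel major.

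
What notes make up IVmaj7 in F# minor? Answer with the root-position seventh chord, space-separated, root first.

IVmaj7 is built on scale degree 4, which is B in both F# minor and its parallel. In F# major the chord on B is B–D#–F#–A#.

B D# F# A#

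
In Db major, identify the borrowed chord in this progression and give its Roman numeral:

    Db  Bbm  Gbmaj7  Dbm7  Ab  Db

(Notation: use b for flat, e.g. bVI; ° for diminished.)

i7

In Db major the diatonic chords are Db, Ebm, Fm, Gb, Ab, Bbm, Cdim. Of the given chords, Db, Bbm, Gbmaj7 and Ab are diatonic. Dbm7 (Db–Fb–Ab–Cb) doesn't fit — on degree 1 Db major would have Db (I). Dbm7 is the degree-1 chord of Db minor, so it is the borrowed i7.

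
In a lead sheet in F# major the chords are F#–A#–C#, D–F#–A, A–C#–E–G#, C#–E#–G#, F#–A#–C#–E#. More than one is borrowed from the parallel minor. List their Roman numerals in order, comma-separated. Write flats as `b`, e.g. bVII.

In F# major the diatonic chords are F#, G#m, A#m, B, C#, D#m, E#dim. Of the given chords, F#–A#–C# = F#, C#–E#–G# = C# and F#–A#–C#–E# = F#maj7 are diatonic. D–F#–A is not: scale degree 6 in F# major carries D#m (vi). In F# minor the chord on that degree is D, so here it functions as bVI, borrowed from the parallel minor. A–C#–E–G# doesn't fit — on degree 3 F# major would have A#m (iii). Amaj7 is the degree-3 chord of F# minor, so it is the borrowed bIIImaj7.

bVI, bIIImaj7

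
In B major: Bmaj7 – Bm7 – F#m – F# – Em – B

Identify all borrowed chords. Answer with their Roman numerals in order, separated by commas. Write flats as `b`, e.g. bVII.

i7, v, iv

In B major the diatonic chords are B, C#m, D#m, E, F#, G#m, A#dim. Bmaj7, F# and B all belong to that set. Bm7 (B–D–F#–A) is not: scale degree 1 in B major carries B (I). In B minor the chord on that degree is Bm7, so here it functions as i7, borrowed from the parallel minor. But F#m (F#–A–C#) is foreign: the diatonic V on degree 5 is F#, whereas F#m comes from B minor. It is labeled v. But Em (E–G–B) is foreign: the diatonic IV on degree 4 is E, whereas Em comes from B minor. It is labeled iv.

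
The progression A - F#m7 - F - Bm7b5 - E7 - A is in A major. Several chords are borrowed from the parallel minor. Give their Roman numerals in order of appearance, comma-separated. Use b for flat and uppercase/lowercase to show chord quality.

bVI, iiø7

A major has the diatonic set A, Bm, C#m, D, E, F#m, G#dim. A, F#m7 and E7 are all diatonic. F (F–A–C) doesn't fit — on degree 6 A major would have F#m (vi). F is the degree-6 chord of A minor, so it is the borrowed bVI. Bm7b5 (B–D–F–A) is not: scale degree 2 in A major carries Bm (ii). In A minor the chord on that degree is Bm7b5, so here it functions as iiø7, borrowed from the parallel minor.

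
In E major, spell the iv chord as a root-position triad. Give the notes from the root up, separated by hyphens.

A-C-E

iv is built on scale degree 4, which is A in both E major and its parallel. Building the minor chord from the parallel minor on A: A–C–E.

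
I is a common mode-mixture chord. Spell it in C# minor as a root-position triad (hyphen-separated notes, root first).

C#-E#-G#

The root, C#, is scale degree 1 — the same note in C# minor and C# major; only the chord quality changes. In C# major the chord on C# is C#–E#–G#.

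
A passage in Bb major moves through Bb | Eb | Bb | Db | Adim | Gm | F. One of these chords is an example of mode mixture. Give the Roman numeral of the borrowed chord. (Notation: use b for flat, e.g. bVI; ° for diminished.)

bIII

In Bb major the diatonic chords are Bb, Cm, Dm, Eb, F, Gm, Adim. Bb, Eb, Adim, Gm and F are all diatonic. But Db (Db–F–Ab) is foreign: the diatonic iii on degree 3 is Dm, whereas Db comes from Bb minor. It is labeled bIII.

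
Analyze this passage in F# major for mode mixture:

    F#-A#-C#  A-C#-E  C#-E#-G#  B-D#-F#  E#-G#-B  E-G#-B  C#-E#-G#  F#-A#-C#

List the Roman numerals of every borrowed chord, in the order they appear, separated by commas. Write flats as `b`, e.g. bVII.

bIII, bVII

F# major has the diatonic set F#, G#m, A#m, B, C#, D#m, E#dim. F#–A#–C# = F#, C#–E#–G# = C#, B–D#–F# = B and E#–G#–B = E#dim all belong to that set. But A–C#–E is foreign: the diatonic iii on degree 3 is A#m, whereas A comes from F# minor. It is labeled bIII. But E–G#–B is foreign: the diatonic vii° on degree 7 is E#dim, whereas E comes from F# minor. It is labeled bVII.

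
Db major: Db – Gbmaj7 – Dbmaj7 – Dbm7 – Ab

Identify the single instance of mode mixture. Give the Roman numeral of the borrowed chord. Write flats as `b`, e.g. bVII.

Db major has the diatonic set Db, Ebm, Fm, Gb, Ab, Bbm, Cdim. Db, Gbmaj7, Dbmaj7 and Ab all belong to that set. Dbm7 (Db–Fb–Ab–Cb) doesn't fit — on degree 1 Db major would have Db (I). Dbm7 is the degree-1 chord of Db minor, so it is the borrowed i7.

i7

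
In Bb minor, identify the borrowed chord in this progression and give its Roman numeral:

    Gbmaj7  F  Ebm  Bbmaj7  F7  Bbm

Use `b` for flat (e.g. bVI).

Imaj7

The diatonic triads in Bb minor (with V from harmonic minor) are Bbm, Cdim, Db, Ebm, F, Gb, Ab. Gbmaj7, F, Ebm, F7 and Bbm all belong to that set. Bbmaj7 (Bb–D–F–A) is not: scale degree 1 in Bb minor carries Bbm (i). In Bb major the chord on that degree is Bbmaj7, so here it functions as Imaj7, borrowed from the parallel major.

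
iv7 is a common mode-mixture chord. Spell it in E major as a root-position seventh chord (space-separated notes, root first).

The root, A, is scale degree 4 — the same note in E major and E minor; only the chord quality changes. In E minor the chord on A is A–C–E–G.

A C E G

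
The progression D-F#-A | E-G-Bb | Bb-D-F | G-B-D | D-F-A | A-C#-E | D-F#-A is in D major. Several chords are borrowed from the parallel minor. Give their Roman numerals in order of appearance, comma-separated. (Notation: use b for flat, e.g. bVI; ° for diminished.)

In D major the diatonic chords are D, Em, F#m, G, A, Bm, C#dim. Of the given chords, D–F#–A = D, G–B–D = G and A–C#–E = A are diatonic. But E–G–Bb is foreign: the diatonic ii on degree 2 is Em, whereas Edim comes from D minor. It is labeled ii°. Bb–D–F is not: scale degree 6 in D major carries Bm (vi). In D minor the chord on that degree is Bb, so here it functions as bVI, borrowed from the parallel minor. But D–F–A is foreign: the diatonic I on degree 1 is D, whereas Dm comes from D minor. It is labeled i.

ii°, bVI, i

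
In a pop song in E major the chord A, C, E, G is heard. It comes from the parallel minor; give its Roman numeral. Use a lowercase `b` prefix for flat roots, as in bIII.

A is scale degree 4 in E major. Diatonically E major has A (IV) on that degree; A–C–E–G is instead the minor-seventh chord native to E minor, so it takes the label iv7.

iv7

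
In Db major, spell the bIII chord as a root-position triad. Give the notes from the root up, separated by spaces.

bIII is built on the lowered scale degree 3. In Db major degree 3 is F; lowered it becomes Fb. In Db minor the chord on Fb is Fb–Ab–Cb.

Fb Ab Cb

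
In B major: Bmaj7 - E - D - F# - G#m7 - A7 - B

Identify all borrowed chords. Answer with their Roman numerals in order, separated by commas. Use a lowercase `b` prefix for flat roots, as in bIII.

bIII, bVII7

The diatonic triads in B major are B, C#m, D#m, E, F#, G#m, A#dim. Bmaj7, E, F#, G#m7 and B all belong to that set. D (D–F#–A) doesn't fit — on degree 3 B major would have D#m (iii). D is the degree-3 chord of B minor, so it is the borrowed bIII. But A7 (A–C#–E–G) is foreign: the diatonic vii° on degree 7 is A#dim, whereas A7 comes from B minor. It is labeled bVII7.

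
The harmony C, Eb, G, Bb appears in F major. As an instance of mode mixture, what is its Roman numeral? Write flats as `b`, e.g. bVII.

The root C is the diatonic 5th degree of F major; the borrowing shows in the chord quality. The diatonic chord on degree 5 would be C (V), but C–Eb–G–Bb is the minor-seventh chord from F minor. As a borrowed chord it is labeled v7.

v7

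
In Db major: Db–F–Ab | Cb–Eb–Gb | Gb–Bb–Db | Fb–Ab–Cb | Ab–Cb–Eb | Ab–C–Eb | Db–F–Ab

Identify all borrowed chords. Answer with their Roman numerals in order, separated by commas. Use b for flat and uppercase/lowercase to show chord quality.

bVII, bIII, v

In Db major the diatonic chords are Db, Ebm, Fm, Gb, Ab, Bbm, Cdim. Db–F–Ab = Db, Gb–Bb–Db = Gb and Ab–C–Eb = Ab all belong to that set. Cb–Eb–Gb is not: scale degree 7 in Db major carries Cdim (vii°). In Db minor the chord on that degree is Cb, so here it functions as bVII, borrowed from the parallel minor. But Fb–Ab–Cb is foreign: the diatonic iii on degree 3 is Fm, whereas Fb comes from Db minor. It is labeled bIII. Ab–Cb–Eb doesn't fit — on degree 5 Db major would have Ab (V). Abm is the degree-5 chord of Db minor, so it is the borrowed v.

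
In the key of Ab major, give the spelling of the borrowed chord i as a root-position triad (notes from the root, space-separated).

Ab Cb Eb

The root, Ab, is scale degree 1 — the same note in Ab major and Ab minor; only the chord quality changes. Building the minor chord from the parallel minor on Ab: Ab–Cb–Eb.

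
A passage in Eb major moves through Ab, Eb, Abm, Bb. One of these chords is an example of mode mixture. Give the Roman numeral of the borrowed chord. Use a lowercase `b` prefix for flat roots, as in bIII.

iv

In Eb major the diatonic chords are Eb, Fm, Gm, Ab, Bb, Cm, Ddim. Ab, Eb and Bb are all diatonic. Abm (Ab–Cb–Eb) doesn't fit — on degree 4 Eb major would have Ab (IV). Abm is the degree-4 chord of Eb minor, so it is the borrowed iv.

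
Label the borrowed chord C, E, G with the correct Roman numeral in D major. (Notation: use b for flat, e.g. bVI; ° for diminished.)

C is the lowered form of scale degree 7 in D major (the diatonic degree 7 is C#). Diatonically D major has C#dim (vii°) on that degree; C–E–G is instead the major chord native to D minor, so it takes the label bVII.

bVII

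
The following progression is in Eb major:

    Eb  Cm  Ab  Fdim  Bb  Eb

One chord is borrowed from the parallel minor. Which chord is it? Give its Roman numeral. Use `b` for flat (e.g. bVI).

Eb major has the diatonic set Eb, Fm, Gm, Ab, Bb, Cm, Ddim. Eb, Cm, Ab and Bb are all diatonic. But Fdim (F–Ab–Cb) is foreign: the diatonic ii on degree 2 is Fm, whereas Fdim comes from Eb minor. It is labeled ii°.

ii°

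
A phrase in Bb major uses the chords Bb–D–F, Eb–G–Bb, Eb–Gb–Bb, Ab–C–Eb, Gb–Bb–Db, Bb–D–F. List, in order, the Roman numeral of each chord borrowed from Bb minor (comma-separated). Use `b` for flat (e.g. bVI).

iv, bVII, bVI

The diatonic triads in Bb major are Bb, Cm, Dm, Eb, F, Gm, Adim. Of the given chords, Bb–D–F = Bb and Eb–G–Bb = Eb are diatonic. But Eb–Gb–Bb is foreign: the diatonic IV on degree 4 is Eb, whereas Ebm comes from Bb minor. It is labeled iv. Ab–C–Eb doesn't fit — on degree 7 Bb major would have Adim (vii°). Ab is the degree-7 chord of Bb minor, so it is the borrowed bVII. Gb–Bb–Db is not: scale degree 6 in Bb major carries Gm (vi). In Bb minor the chord on that degree is Gb, so here it functions as bVI, borrowed from the parallel minor.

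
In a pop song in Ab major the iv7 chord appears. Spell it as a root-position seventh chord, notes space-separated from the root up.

The root, Db, is scale degree 4 — the same note in Ab major and Ab minor; only the chord quality changes. Building the minor-seventh chord from the parallel minor on Db: Db–Fb–Ab–Cb.

Db Fb Ab Cb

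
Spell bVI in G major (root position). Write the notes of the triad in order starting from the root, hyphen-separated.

Eb-G-Bb

bVI is built on the lowered scale degree 6. In G major degree 6 is E; lowered it becomes Eb. In G minor the chord on Eb is Eb–G–Bb.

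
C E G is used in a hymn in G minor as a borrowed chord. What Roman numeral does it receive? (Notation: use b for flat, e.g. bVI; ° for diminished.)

IV

The root C is the diatonic 4th degree of G minor; the borrowing shows in the chord quality. The diatonic chord on degree 4 would be Cm (iv), but C–E–G is the major chord from G major. As a borrowed chord it is labeled IV.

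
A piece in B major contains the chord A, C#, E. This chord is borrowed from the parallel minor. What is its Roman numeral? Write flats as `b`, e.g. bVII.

In B major scale degree 7 is A#; A is its lowered form, from B minor. Diatonically B major has A#dim (vii°) on that degree; A–C#–E is instead the major chord native to B minor, so it takes the label bVII.

bVII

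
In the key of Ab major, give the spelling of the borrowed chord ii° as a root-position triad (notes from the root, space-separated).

ii° is built on scale degree 2, which is Bb in both Ab major and its parallel. In Ab minor the chord on Bb is Bb–Db–Fb.

Bb Db Fb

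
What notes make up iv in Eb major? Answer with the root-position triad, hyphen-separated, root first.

Ab-Cb-Eb

The root, Ab, is scale degree 4 — the same note in Eb major and Eb minor; only the chord quality changes. In Eb minor the chord on Ab is Ab–Cb–Eb.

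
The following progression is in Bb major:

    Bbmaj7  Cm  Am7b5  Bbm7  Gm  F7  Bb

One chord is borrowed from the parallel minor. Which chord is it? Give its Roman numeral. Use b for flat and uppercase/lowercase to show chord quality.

The diatonic triads in Bb major are Bb, Cm, Dm, Eb, F, Gm, Adim. Bbmaj7, Cm, Am7b5, Gm, F7 and Bb all belong to that set. Bbm7 (Bb–Db–F–Ab) is not: scale degree 1 in Bb major carries Bb (I). In Bb minor the chord on that degree is Bbm7, so here it functions as i7, borrowed from the parallel minor.

i7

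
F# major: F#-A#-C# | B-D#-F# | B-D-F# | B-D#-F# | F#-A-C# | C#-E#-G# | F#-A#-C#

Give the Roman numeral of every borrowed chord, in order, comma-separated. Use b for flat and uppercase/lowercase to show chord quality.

F# major has the diatonic set F#, G#m, A#m, B, C#, D#m, E#dim. F#–A#–C# = F#, B–D#–F# = B and C#–E#–G# = C# all belong to that set. But B–D–F# is foreign: the diatonic IV on degree 4 is B, whereas Bm comes from F# minor. It is labeled iv. F#–A–C# doesn't fit — on degree 1 F# major would have F# (I). F#m is the degree-1 chord of F# minor, so it is the borrowed i.

iv, i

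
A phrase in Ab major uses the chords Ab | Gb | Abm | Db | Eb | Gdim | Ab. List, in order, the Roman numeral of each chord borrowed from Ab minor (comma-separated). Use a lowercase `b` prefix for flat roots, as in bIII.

bVII, i

The diatonic triads in Ab major are Ab, Bbm, Cm, Db, Eb, Fm, Gdim. Of the given chords, Ab, Db, Eb and Gdim are diatonic. Gb (Gb–Bb–Db) is not: scale degree 7 in Ab major carries Gdim (vii°). In Ab minor the chord on that degree is Gb, so here it functions as bVII, borrowed from the parallel minor. But Abm (Ab–Cb–Eb) is foreign: the diatonic I on degree 1 is Ab, whereas Abm comes from Ab minor. It is labeled i.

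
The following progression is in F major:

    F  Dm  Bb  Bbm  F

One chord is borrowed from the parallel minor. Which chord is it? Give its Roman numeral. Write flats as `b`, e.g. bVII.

iv

The diatonic triads in F major are F, Gm, Am, Bb, C, Dm, Edim. Of the given chords, F, Dm and Bb are diatonic. But Bbm (Bb–Db–F) is foreign: the diatonic IV on degree 4 is Bb, whereas Bbm comes from F minor. It is labeled iv.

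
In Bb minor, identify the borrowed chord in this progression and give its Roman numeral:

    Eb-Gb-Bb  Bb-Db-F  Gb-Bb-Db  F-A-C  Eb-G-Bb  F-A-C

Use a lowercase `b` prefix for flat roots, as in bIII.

The diatonic triads in Bb minor (with V from harmonic minor) are Bbm, Cdim, Db, Ebm, F, Gb, Ab. Eb–Gb–Bb = Ebm, Bb–Db–F = Bbm, Gb–Bb–Db = Gb and F–A–C = F are all diatonic. Eb–G–Bb doesn't fit — on degree 4 Bb minor would have Ebm (iv). Eb is the degree-4 chord of Bb major, so it is the borrowed IV.

IV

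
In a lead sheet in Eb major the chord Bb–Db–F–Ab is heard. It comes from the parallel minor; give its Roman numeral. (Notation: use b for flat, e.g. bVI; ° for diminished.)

Bb is scale degree 5 in Eb major. The diatonic chord on degree 5 would be Bb (V), but Bb–Db–F–Ab is the minor-seventh chord from Eb minor. As a borrowed chord it is labeled v7.

v7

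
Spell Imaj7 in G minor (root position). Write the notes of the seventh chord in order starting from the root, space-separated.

G B D F#

The root, G, is scale degree 1 — the same note in G minor and G major; only the chord quality changes. Building the major-seventh chord from the parallel major on G: G–B–D–F#.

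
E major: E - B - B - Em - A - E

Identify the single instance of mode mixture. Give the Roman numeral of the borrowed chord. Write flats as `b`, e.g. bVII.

i

E major has the diatonic set E, F#m, G#m, A, B, C#m, D#dim. E, B and A all belong to that set. Em (E–G–B) doesn't fit — on degree 1 E major would have E (I). Em is the degree-1 chord of E minor, so it is the borrowed i.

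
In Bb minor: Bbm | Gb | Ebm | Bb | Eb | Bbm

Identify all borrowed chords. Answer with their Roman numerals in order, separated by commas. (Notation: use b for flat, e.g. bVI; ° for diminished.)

In Bb minor (with V from harmonic minor) the diatonic chords are Bbm, Cdim, Db, Ebm, F, Gb, Ab. Bbm, Gb and Ebm all belong to that set. Bb (Bb–D–F) doesn't fit — on degree 1 Bb minor would have Bbm (i). Bb is the degree-1 chord of Bb major, so it is the borrowed I. Eb (Eb–G–Bb) doesn't fit — on degree 4 Bb minor would have Ebm (iv). Eb is the degree-4 chord of Bb major, so it is the borrowed IV.

I, IV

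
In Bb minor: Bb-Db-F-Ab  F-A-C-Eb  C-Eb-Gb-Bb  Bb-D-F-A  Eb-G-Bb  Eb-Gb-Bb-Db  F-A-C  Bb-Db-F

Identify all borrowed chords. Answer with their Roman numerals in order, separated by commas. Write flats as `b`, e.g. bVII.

Bb minor has the diatonic set Bbm, Cdim, Db, Ebm, F, Gb, Ab (with V from harmonic minor). Bb–Db–F–Ab = Bbm7, F–A–C–Eb = F7, C–Eb–Gb–Bb = Cm7b5, Eb–Gb–Bb–Db = Ebm7, F–A–C = F and Bb–Db–F = Bbm are all diatonic. Bb–D–F–A is not: scale degree 1 in Bb minor carries Bbm (i). In Bb major the chord on that degree is Bbmaj7, so here it functions as Imaj7, borrowed from the parallel major. But Eb–G–Bb is foreign: the diatonic iv on degree 4 is Ebm, whereas Eb comes from Bb major. It is labeled IV.

Imaj7, IV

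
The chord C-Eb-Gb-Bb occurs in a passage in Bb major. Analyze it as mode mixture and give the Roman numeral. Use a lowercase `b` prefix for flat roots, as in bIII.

iiø7

The root C is the diatonic 2nd degree of Bb major; the borrowing shows in the chord quality. C–Eb–Gb–Bb is a half-diminished-seventh chord — the form found in Bb minor, not the diatonic ii (Cm). Borrowed into Bb major it is written iiø7.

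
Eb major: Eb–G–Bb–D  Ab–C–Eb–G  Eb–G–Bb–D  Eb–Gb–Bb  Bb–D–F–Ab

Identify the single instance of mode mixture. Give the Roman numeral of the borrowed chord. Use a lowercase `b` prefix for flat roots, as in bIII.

i

Eb major has the diatonic set Eb, Fm, Gm, Ab, Bb, Cm, Ddim. Eb–G–Bb–D = Ebmaj7, Ab–C–Eb–G = Abmaj7 and Bb–D–F–Ab = Bb7 all belong to that set. But Eb–Gb–Bb is foreign: the diatonic I on degree 1 is Eb, whereas Ebm comes from Eb minor. It is labeled i.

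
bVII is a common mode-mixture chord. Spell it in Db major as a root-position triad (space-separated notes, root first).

Cb Eb Gb

Scale degree 7 in Db major is C. bVII uses the lowered form, Cb, taken from Db minor. Building the major chord from the parallel minor on Cb: Cb–Eb–Gb.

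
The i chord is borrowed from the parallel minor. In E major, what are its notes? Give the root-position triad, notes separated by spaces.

i is built on scale degree 1, which is E in both E major and its parallel. In E minor the chord on E is E–G–B.

E G B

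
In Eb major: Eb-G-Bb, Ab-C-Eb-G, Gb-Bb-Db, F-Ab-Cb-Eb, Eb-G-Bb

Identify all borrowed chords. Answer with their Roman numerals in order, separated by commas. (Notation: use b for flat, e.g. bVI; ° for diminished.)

bIII, iiø7

The diatonic triads in Eb major are Eb, Fm, Gm, Ab, Bb, Cm, Ddim. Eb–G–Bb = Eb and Ab–C–Eb–G = Abmaj7 both belong to that set. Gb–Bb–Db is not: scale degree 3 in Eb major carries Gm (iii). In Eb minor the chord on that degree is Gb, so here it functions as bIII, borrowed from the parallel minor. F–Ab–Cb–Eb doesn't fit — on degree 2 Eb major would have Fm (ii). Fm7b5 is the degree-2 chord of Eb minor, so it is the borrowed iiø7.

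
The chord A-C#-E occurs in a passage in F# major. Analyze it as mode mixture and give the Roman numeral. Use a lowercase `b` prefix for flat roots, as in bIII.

bIII

The root A is the lowered 3rd scale degree — diatonically F# major has A# there. A–C#–E is a major chord — the form found in F# minor, not the diatonic iii (A#m). Borrowed into F# major it is written bIII.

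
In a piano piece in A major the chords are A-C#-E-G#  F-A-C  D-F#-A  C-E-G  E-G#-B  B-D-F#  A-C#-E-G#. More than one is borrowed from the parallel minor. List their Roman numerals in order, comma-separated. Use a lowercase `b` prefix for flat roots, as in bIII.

The diatonic triads in A major are A, Bm, C#m, D, E, F#m, G#dim. Of the given chords, A–C#–E–G# = Amaj7, D–F#–A = D, E–G#–B = E and B–D–F# = Bm are diatonic. F–A–C is not: scale degree 6 in A major carries F#m (vi). In A minor the chord on that degree is F, so here it functions as bVI, borrowed from the parallel minor. C–E–G doesn't fit — on degree 3 A major would have C#m (iii). C is the degree-3 chord of A minor, so it is the borrowed bIII.

bVI, bIII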